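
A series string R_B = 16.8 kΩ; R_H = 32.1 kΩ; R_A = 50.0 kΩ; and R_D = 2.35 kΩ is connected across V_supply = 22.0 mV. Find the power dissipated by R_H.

P ≈ 1.52 nW

Series current I = V_supply/ΣR = 22.0/101.2 = 0.2173 µA.
P(R_H) = I²·R_H = (0.2173)² × 32.1 = 1.516 nW.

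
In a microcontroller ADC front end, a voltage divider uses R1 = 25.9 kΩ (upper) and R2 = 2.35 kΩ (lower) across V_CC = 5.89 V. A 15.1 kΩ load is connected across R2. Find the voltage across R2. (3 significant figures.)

First combine the lower leg with the load: R2 ‖ R_L = 2.034 kΩ.
Then V_out = V_CC · R2'/(R1 + R2') = 5.89 × 2.034/27.93 = 0.4288 V.

V_out ≈ 0.429 V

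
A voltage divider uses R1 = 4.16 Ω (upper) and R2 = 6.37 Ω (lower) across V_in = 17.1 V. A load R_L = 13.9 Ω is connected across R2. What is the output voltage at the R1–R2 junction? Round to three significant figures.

First combine the lower leg with the load: R2 ‖ R_L = 4.368 Ω.
Voltage divider with the loaded lower leg: V_out = 17.1 × 4.368/(4.16 + 4.368) = 17.1 × 0.5122 = 8.759 V.
(Unloaded it would be 10.3 V; the load pulls it down.)

V_out ≈ 8.76 V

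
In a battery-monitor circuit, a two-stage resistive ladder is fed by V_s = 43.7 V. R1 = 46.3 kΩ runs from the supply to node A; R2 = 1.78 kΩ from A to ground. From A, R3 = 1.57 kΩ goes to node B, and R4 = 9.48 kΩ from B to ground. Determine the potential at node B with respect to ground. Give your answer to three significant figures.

V_B ≈ 1.20 V

Looking into the second stage from A: R3 + R4 = 11.05 kΩ appears in parallel with R2.
R2 ‖ (R3+R4) = 1.533 kΩ.
First divider: V_A = V_s · 1.533/(46.3 + 1.533) = 1.401 V.
V_B = V_A × 0.8579 = 1.202 V.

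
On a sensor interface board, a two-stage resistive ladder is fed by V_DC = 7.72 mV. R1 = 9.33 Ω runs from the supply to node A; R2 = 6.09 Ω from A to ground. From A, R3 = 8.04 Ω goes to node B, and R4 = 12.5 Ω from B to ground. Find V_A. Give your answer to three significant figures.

V_A ≈ 2.59 mV

Looking into the second stage from A: R3 + R4 = 20.54 Ω appears in parallel with R2.
Effective lower resistance at A: R2 ‖ 20.54 = 4.697 Ω.
V_A = 7.72 × 4.697/(9.33 + 4.697) = 2.585 mV.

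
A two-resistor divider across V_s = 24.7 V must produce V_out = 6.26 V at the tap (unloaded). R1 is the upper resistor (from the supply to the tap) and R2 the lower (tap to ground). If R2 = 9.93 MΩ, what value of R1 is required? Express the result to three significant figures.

The divider ratio is R2/(R1+R2) = 6.26/24.7 = 0.2534.
Rearranging, R1 = R2·(1−k)/k = 9.93 × 2.946 = 29.25 MΩ.

R1 ≈ 29.3 MΩ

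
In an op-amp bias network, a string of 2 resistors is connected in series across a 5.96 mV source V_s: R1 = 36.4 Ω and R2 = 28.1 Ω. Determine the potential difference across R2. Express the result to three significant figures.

Series total: ΣR = 36.4 + 28.1 = 64.50 Ω.
By the voltage-divider rule, V = 5.96 × 28.10/64.50 = 2.597 mV.

V ≈ 2.60 mV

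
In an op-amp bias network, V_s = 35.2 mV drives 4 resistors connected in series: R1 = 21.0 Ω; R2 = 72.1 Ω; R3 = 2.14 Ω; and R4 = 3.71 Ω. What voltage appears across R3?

Series total: ΣR = 21.0 + 72.1 + 2.14 + 3.71 = 98.95 Ω.
V = V_s · R/ΣR = 35.2 × 0.02163 = 0.7613 mV.

V ≈ 0.761 mV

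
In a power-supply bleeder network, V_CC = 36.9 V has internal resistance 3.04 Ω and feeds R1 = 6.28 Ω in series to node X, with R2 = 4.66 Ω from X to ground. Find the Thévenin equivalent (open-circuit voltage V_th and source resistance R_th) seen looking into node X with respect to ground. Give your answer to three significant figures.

V_th ≈ 12.3 V, R_th ≈ 3.11 Ω

R1' = 3.04 + 6.28 = 9.320 Ω (source resistance + R1).
V_th is the unloaded tap voltage: V_CC · R2/(R1'+R2) = 36.9 × 0.3333 = 12.30 V.
With V_CC suppressed (replaced by a short), R_th = R1' ‖ R2 = (9.320 × 4.66)/(9.320 + 4.66) = 3.107 Ω.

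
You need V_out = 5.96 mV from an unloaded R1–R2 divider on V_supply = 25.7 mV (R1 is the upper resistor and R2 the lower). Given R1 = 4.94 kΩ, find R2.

V_out/V_supply = R2/(R1+R2) = 0.2319.
Rearranging, R2 = R1·k/(1−k) = 4.94 × 0.3019 = 1.492 kΩ.

R2 ≈ 1.49 kΩ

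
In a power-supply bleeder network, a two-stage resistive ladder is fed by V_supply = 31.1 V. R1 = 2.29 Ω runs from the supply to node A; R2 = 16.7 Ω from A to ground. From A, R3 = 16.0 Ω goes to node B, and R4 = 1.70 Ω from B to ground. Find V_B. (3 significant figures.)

Node A sees R2 in parallel with the series input of stage 2, R3 + R4 = 17.70 Ω.
Effective lower resistance at A: R2 ‖ 17.70 = 8.593 Ω.
V_A = 31.1 × 8.593/(2.29 + 8.593) = 24.56 V.
V_B = V_A × 0.09605 = 2.358 V.

V_B ≈ 2.36 V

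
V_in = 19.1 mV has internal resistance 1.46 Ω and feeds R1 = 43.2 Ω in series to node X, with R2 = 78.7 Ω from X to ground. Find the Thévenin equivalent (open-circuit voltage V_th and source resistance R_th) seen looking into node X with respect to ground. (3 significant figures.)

R1' = 1.46 + 43.2 = 44.66 Ω (source resistance + R1).
V_th is the unloaded tap voltage: V_in · R2/(R1'+R2) = 19.1 × 0.6380 = 12.19 mV.
Looking into X with the source shorted: R_th = R1'·R2/(R1'+R2) = 44.66 × 78.7/123.4 = 28.49 Ω.

V_th ≈ 12.2 mV, R_th ≈ 28.5 Ω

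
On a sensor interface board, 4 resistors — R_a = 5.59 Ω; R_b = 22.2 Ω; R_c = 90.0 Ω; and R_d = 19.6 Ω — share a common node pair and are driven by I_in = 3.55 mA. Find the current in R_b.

Conductances: ΣG = 1/5.59 + 1/22.2 + 1/90.0 + 1/19.6 = 0.2861 (1/Ω).
By the current-divider rule, I = I_in · G_k/ΣG = 3.55 × 0.1575 = 0.5590 mA.

I ≈ 0.559 mA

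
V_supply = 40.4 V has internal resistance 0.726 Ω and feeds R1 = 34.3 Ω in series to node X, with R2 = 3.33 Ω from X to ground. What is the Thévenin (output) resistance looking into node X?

R_th ≈ 3.04 Ω

R1' = 0.726 + 34.3 = 35.03 Ω (source resistance + R1).
Looking into X with the source shorted: R_th = R1'·R2/(R1'+R2) = 35.03 × 3.33/38.36 = 3.041 Ω.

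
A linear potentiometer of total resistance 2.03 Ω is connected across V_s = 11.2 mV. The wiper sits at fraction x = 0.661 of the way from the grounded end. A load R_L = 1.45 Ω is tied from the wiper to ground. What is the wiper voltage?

V_out ≈ 5.64 mV

Lower segment x·R_p = 1.342 Ω; upper segment (1−x)·R_p = 0.6882 Ω.
R_L loads the lower segment: effective lower R = 0.6969 Ω.
V_out = 11.2 × 0.6969/(0.6882 + 0.6969) = 5.635 mV.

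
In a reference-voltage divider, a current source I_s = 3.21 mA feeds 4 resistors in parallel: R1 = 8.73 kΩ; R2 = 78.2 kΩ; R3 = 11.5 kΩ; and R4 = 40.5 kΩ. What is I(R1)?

I ≈ 1.54 mA

Total conductance ΣG = 1/8.73 + 1/78.2 + 1/11.5 + 1/40.5 = 0.2390 (units of 1/kΩ).
Current divider: I(R1) = I_s · G_k/ΣG = 3.21 × (0.1145/0.2390) = 3.21 × 0.4793 = 1.539 mA.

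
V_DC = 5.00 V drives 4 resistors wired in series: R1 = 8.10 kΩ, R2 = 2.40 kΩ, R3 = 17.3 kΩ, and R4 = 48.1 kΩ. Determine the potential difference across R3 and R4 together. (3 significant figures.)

V ≈ 4.31 V

Total series resistance ΣR = 8.10 + 2.40 + 17.3 + 48.1 = 75.90 kΩ.
R_{R3..R4} = 17.3 + 48.1 = 65.40 kΩ.
By the voltage-divider rule, V = 5.00 × 65.40/75.90 = 4.308 V.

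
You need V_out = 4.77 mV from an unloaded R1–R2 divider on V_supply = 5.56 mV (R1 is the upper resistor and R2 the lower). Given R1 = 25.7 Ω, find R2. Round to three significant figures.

R2 ≈ 155 Ω

The divider ratio is R2/(R1+R2) = 4.77/5.56 = 0.8579.
R2 = R1 · 0.8579/(1 − 0.8579) = 155.2 Ω.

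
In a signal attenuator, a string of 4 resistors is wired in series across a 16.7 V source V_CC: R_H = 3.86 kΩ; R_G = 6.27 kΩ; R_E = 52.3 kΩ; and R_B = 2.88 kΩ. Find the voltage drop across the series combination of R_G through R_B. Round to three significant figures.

Series total: ΣR = 3.86 + 6.27 + 52.3 + 2.88 = 65.31 kΩ.
R_{R_G..R_B} = 6.27 + 52.3 + 2.88 = 61.45 kΩ.
V = V_CC · R/ΣR = 16.7 × 0.9409 = 15.71 V.

V ≈ 15.7 V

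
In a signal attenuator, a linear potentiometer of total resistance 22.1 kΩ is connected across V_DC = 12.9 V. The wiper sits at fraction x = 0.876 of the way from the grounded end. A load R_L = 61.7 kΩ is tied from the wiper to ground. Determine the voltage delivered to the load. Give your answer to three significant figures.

Lower segment x·R_p = 19.36 kΩ; upper segment (1−x)·R_p = 2.740 kΩ.
Lower segment in parallel with the load: 19.36 ‖ 61.7 = 14.74 kΩ.
V_out = 12.9 × 14.74/(2.740 + 14.74) = 10.88 V.
(Unloaded: V_out = x·V_DC = 11.3 V.)

V_out ≈ 10.9 V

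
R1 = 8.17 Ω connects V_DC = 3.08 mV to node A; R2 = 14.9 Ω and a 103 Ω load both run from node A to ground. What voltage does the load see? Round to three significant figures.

V_out ≈ 1.89 mV

The load sits in parallel with R2, giving an effective lower resistance R2' = R2·R_L/(R2+R_L) = 13.02 Ω.
Voltage divider with the loaded lower leg: V_out = 3.08 × 13.02/(8.17 + 13.02) = 3.08 × 0.6144 = 1.892 mV.
(Unloaded it would be 1.99 mV; the load pulls it down.)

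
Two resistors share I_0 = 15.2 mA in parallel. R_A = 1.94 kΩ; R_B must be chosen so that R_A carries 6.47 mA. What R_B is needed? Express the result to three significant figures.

Two-branch current divider: I_A = I_0 · R_B/(R_A + R_B).
6.47/15.2 = R_B/(R_A + R_B) → R_B = R_A · (0.4257)/(1 − 0.4257) = 1.94 × 0.7411 = 1.438 kΩ.

R_B ≈ 1.44 kΩ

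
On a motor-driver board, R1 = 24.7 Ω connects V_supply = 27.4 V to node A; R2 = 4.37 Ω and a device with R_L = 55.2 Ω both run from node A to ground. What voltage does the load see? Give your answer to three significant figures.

The load sits in parallel with R2, giving an effective lower resistance R2' = R2·R_L/(R2+R_L) = 4.049 Ω.
Then V_out = V_supply · R2'/(R1 + R2') = 27.4 × 4.049/28.75 = 3.859 V.

V_out ≈ 3.86 V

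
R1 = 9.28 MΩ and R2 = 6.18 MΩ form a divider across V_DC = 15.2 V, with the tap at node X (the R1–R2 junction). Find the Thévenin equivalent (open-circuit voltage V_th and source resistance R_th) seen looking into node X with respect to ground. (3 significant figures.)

V_th ≈ 6.08 V, R_th ≈ 3.71 MΩ

V_th is the unloaded tap voltage: V_DC · R2/(R1+R2) = 15.2 × 0.3997 = 6.076 V.
With V_DC suppressed (replaced by a short), R_th = R1 ‖ R2 = (9.280 × 6.18)/(9.280 + 6.18) = 3.710 MΩ.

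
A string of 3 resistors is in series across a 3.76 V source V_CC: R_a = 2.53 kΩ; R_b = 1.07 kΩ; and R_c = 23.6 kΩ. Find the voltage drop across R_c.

V ≈ 3.26 V

Total series resistance ΣR = 2.53 + 1.07 + 23.6 = 27.20 kΩ.
Voltage divider: V = V_CC · (23.60 / 27.20) = 3.76 × 0.8676 = 3.262 V.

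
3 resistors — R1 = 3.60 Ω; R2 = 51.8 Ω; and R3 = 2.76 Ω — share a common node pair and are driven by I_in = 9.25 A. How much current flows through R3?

I ≈ 5.08 A

ΣG = 1/3.60 + 1/51.8 + 1/2.76 = 0.6594.
Current divider: I(R3) = I_in · G_k/ΣG = 9.25 × (0.3623/0.6594) = 9.25 × 0.5495 = 5.083 A.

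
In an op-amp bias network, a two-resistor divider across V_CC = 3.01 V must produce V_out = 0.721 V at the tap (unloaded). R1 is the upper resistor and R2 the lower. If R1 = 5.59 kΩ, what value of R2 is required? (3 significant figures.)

Required fraction k = V_out/V_CC = 0.2395.
R2 = R1 · 0.2395/(1 − 0.2395) = 1.761 kΩ.

R2 ≈ 1.76 kΩ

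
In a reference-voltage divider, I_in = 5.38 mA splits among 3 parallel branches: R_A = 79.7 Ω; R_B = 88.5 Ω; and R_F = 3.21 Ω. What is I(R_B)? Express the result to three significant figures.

Conductances: ΣG = 1/79.7 + 1/88.5 + 1/3.21 = 0.3354 (1/Ω).
R_B takes the fraction G_k/ΣG = 0.01130/0.3354 = 0.03369, so I = 5.38 × 0.03369 = 0.1813 mA.

I ≈ 0.181 mA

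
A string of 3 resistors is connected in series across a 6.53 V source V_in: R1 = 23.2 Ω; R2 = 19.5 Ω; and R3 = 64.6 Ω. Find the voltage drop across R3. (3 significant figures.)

V ≈ 3.93 V

Series total: ΣR = 23.2 + 19.5 + 64.6 = 107.3 Ω.
By the voltage-divider rule, V = 6.53 × 64.60/107.3 = 3.931 V.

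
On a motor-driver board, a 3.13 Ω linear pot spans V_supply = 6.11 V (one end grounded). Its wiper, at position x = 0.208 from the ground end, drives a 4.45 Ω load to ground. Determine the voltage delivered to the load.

V_out ≈ 1.14 V

Split the track: R_lower = x·R_p = 0.6510 Ω, R_upper = (1−x)·R_p = 2.479 Ω.
(x·R_p) ‖ R_L = 0.5679 Ω.
Then V_out = V_supply · 0.5679/(2.479 + 0.5679) = 1.139 V.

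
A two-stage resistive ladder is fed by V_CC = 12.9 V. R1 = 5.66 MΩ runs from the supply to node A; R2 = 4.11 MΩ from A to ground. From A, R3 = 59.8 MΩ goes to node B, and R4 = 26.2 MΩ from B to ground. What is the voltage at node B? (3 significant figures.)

V_B ≈ 1.61 V

Looking into the second stage from A: R3 + R4 = 86.00 MΩ appears in parallel with R2.
R2 ‖ (R3+R4) = 3.923 MΩ.
So V_A = 12.9 × 0.4093 = 5.281 V.
Then the unloaded second divider: V_B = V_A × R4/(R3+R4) = 5.281 × 0.3047 = 1.609 V.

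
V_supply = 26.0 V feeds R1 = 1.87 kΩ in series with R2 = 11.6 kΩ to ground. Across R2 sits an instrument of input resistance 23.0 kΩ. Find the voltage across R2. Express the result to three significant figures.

R2 ‖ R_L = (11.6 × 23.0)/(11.6 + 23.0) = 7.711 kΩ.
Then V_out = V_supply · R2'/(R1 + R2') = 26.0 × 7.711/9.581 = 20.93 V.
(Unloaded it would be 22.4 V; the load pulls it down.)

V_out ≈ 20.9 V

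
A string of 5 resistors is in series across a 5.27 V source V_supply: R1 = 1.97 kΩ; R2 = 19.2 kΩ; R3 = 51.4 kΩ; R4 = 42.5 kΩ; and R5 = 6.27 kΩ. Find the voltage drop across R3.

Series total: ΣR = 1.97 + 19.2 + 51.4 + 42.5 + 6.27 = 121.3 kΩ.
By the voltage-divider rule, V = 5.27 × 51.40/121.3 = 2.232 V.

V ≈ 2.23 V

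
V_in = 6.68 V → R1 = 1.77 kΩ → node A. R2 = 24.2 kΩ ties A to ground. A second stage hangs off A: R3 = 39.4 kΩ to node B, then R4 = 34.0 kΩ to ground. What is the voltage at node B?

Node A sees R2 in parallel with the series input of stage 2, R3 + R4 = 73.40 kΩ.
R2 ‖ (R3+R4) = 18.20 kΩ.
First divider: V_A = V_in · 18.20/(1.77 + 18.20) = 6.088 V.
Then the unloaded second divider: V_B = V_A × R4/(R3+R4) = 6.088 × 0.4632 = 2.820 V.

V_B ≈ 2.82 V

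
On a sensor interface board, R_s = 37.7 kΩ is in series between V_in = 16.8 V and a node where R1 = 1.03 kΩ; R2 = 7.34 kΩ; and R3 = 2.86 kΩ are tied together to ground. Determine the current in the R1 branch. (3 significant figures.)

Parallel bank: R_p = 1/(1/1.03 + 1/7.34 + 1/2.86) = 0.6865 kΩ.
Node voltage V_A = V_in · R_p/(R_s + R_p) = 16.8 × 0.01788 = 0.3004 V.
Branch current I = V_A/R1 = 0.3004/1.03 = 0.2917 mA.

I ≈ 0.292 mA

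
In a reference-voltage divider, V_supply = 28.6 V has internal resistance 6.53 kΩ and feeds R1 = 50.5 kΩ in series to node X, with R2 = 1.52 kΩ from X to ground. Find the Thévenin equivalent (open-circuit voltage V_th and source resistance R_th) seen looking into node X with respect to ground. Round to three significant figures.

R1' = 6.53 + 50.5 = 57.03 kΩ (source resistance + R1).
V_th is the unloaded tap voltage: V_supply · R2/(R1'+R2) = 28.6 × 0.02596 = 0.7425 V.
Looking into X with the source shorted: R_th = R1'·R2/(R1'+R2) = 57.03 × 1.52/58.55 = 1.481 kΩ.

V_th ≈ 0.742 V, R_th ≈ 1.48 kΩ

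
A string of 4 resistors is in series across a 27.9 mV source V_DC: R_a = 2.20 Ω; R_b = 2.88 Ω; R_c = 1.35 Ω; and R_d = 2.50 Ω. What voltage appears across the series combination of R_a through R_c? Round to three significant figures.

V ≈ 20.1 mV

ΣR = 2.20 + 2.88 + 1.35 + 2.50 = 8.930 Ω.
R_{R_a..R_c} = 2.20 + 2.88 + 1.35 = 6.430 Ω.
Voltage divider: V = V_DC · (6.430 / 8.930) = 27.9 × 0.7200 = 20.09 mV.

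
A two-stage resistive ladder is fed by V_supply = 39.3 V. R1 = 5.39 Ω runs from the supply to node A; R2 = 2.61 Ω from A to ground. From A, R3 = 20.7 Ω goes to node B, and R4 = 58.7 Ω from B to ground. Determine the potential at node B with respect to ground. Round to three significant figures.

V_B ≈ 9.27 V

Node A sees R2 in parallel with the series input of stage 2, R3 + R4 = 79.40 Ω.
R2 ‖ (R3+R4) = 2.527 Ω.
First divider: V_A = V_supply · 2.527/(5.39 + 2.527) = 12.54 V.
V_B = V_A × 0.7393 = 9.274 V.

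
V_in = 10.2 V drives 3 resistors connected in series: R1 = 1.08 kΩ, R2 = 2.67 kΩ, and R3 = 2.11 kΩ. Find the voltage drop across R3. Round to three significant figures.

V ≈ 3.67 V

Series total: ΣR = 1.08 + 2.67 + 2.11 = 5.860 kΩ.
V = V_in · R/ΣR = 10.2 × 0.3601 = 3.673 V.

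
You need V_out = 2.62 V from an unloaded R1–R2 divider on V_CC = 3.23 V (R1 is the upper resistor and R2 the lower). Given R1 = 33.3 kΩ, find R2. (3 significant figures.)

R2 ≈ 143 kΩ

V_out/V_CC = R2/(R1+R2) = 0.8111.
So R2 = R1 · V_out/(V_CC − V_out) = 33.3 × 2.62/(3.23 − 2.62) = 33.3 × 4.295 = 143.0 kΩ.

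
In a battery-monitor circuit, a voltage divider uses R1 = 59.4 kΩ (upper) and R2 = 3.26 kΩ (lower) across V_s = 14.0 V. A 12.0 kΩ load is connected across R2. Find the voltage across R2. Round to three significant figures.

R2 ‖ R_L = (3.26 × 12.0)/(3.26 + 12.0) = 2.564 kΩ.
Voltage divider with the loaded lower leg: V_out = 14.0 × 2.564/(59.4 + 2.564) = 14.0 × 0.04137 = 0.5792 V.
(Unloaded it would be 0.728 V; the load pulls it down.)

V_out ≈ 0.579 V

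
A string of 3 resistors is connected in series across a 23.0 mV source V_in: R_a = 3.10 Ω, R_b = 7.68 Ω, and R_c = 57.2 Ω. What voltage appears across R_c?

ΣR = 3.10 + 7.68 + 57.2 = 67.98 Ω.
V = V_in · R/ΣR = 23.0 × 0.8414 = 19.35 mV.

V ≈ 19.4 mV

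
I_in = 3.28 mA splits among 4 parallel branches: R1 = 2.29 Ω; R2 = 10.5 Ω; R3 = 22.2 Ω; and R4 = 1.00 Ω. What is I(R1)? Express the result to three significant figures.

Conductances: ΣG = 1/2.29 + 1/10.5 + 1/22.2 + 1/1.00 = 1.577 (1/Ω).
By the current-divider rule, I = I_in · G_k/ΣG = 3.28 × 0.2769 = 0.9083 mA.

I ≈ 0.908 mA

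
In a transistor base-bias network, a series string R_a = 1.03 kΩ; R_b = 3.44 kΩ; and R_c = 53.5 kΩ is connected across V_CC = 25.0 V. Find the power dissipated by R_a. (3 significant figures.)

Series current I = V_CC/ΣR = 25.0/57.97 = 0.4313 mA.
P = I²R = 0.1860 × 1.03 = 0.1916 mW.

P ≈ 0.192 mW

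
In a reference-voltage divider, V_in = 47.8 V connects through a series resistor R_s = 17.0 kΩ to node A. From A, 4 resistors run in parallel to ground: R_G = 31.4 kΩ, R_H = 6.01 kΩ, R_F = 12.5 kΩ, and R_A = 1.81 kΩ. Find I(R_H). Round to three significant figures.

Equivalent of the parallel group: R_p = 1.204 kΩ.
Node voltage V_A = V_in · R_p/(R_s + R_p) = 47.8 × 0.06613 = 3.161 V.
Branch current I = V_A/R_H = 3.161/6.01 = 0.5259 mA.
(Equivalently: I_total = 2.626 mA, then current-divider fraction G_k/ΣG = 0.2003.)

I ≈ 0.526 mA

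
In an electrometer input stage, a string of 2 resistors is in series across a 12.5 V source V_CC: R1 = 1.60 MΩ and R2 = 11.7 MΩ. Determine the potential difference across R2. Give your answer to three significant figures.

Series total: ΣR = 1.60 + 11.7 = 13.30 MΩ.
By the voltage-divider rule, V = 12.5 × 11.70/13.30 = 11.00 V.

V ≈ 11.0 V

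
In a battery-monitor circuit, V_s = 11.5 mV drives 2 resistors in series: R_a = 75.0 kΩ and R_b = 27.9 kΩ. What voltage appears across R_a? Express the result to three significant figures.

V ≈ 8.38 mV

Total series resistance ΣR = 75.0 + 27.9 = 102.9 kΩ.
By the voltage-divider rule, V = 11.5 × 75.00/102.9 = 8.382 mV.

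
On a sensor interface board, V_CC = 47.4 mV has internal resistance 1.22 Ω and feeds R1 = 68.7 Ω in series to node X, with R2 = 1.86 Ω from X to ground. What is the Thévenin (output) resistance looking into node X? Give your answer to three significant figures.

R1' = 1.22 + 68.7 = 69.92 Ω (source resistance + R1).
Looking into X with the source shorted: R_th = R1'·R2/(R1'+R2) = 69.92 × 1.86/71.78 = 1.812 Ω.

R_th ≈ 1.81 Ω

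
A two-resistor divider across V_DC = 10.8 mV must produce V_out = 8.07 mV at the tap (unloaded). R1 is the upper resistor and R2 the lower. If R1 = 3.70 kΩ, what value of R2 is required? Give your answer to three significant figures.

R2 ≈ 10.9 kΩ

V_out/V_DC = R2/(R1+R2) = 0.7472.
Rearranging, R2 = R1·k/(1−k) = 3.70 × 2.956 = 10.94 kΩ.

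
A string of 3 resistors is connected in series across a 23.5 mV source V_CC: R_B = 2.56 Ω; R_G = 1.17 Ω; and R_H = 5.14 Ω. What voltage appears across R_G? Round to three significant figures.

Series total: ΣR = 2.56 + 1.17 + 5.14 = 8.870 Ω.
V = V_CC · R/ΣR = 23.5 × 0.1319 = 3.100 mV.

V ≈ 3.10 mV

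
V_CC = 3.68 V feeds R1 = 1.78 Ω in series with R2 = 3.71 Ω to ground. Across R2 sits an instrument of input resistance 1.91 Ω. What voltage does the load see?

The load sits in parallel with R2, giving an effective lower resistance R2' = R2·R_L/(R2+R_L) = 1.261 Ω.
Then V_out = V_CC · R2'/(R1 + R2') = 3.68 × 1.261/3.041 = 1.526 V.
(Unloaded it would be 2.49 V; the load pulls it down.)

V_out ≈ 1.53 V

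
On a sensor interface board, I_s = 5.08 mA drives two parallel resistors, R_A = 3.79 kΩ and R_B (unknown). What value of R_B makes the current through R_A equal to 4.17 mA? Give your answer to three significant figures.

R_B ≈ 17.4 kΩ

Two-branch current divider: I_A = I_s · R_B/(R_A + R_B).
With f = 0.8209, R_B = R_A · f/(1−f) = 3.79 × 4.582 = 17.37 kΩ.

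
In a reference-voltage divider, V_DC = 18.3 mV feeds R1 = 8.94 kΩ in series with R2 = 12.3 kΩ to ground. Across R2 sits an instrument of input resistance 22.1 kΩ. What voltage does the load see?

R2 ‖ R_L = (12.3 × 22.1)/(12.3 + 22.1) = 7.902 kΩ.
Voltage divider with the loaded lower leg: V_out = 18.3 × 7.902/(8.94 + 7.902) = 18.3 × 0.4692 = 8.586 mV.

V_out ≈ 8.59 mV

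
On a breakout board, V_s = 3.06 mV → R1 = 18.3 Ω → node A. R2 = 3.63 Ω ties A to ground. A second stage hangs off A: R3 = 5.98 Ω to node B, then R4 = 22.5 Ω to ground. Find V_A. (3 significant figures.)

V_A ≈ 0.458 mV

Node A sees R2 in parallel with the series input of stage 2, R3 + R4 = 28.48 Ω.
Effective lower resistance at A: R2 ‖ 28.48 = 3.220 Ω.
First divider: V_A = V_s · 3.220/(18.3 + 3.220) = 0.4578 mV.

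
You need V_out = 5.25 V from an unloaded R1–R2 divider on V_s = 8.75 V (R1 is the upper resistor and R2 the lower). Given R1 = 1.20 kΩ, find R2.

R2 ≈ 1.80 kΩ

V_out/V_s = R2/(R1+R2) = 0.6000.
R2 = R1 · 0.6000/(1 − 0.6000) = 1.800 kΩ.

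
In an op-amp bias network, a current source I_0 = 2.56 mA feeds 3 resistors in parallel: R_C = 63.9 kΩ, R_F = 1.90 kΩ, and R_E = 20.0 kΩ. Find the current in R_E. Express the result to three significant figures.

I ≈ 0.216 mA

Total conductance ΣG = 1/63.9 + 1/1.90 + 1/20.0 = 0.5920 (units of 1/kΩ).
R_E takes the fraction G_k/ΣG = 0.05000/0.5920 = 0.08446, so I = 2.56 × 0.08446 = 0.2162 mA.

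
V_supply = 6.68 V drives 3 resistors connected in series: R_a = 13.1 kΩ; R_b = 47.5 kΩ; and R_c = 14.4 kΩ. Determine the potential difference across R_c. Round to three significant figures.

V ≈ 1.28 V

ΣR = 13.1 + 47.5 + 14.4 = 75.00 kΩ.
By the voltage-divider rule, V = 6.68 × 14.40/75.00 = 1.283 V.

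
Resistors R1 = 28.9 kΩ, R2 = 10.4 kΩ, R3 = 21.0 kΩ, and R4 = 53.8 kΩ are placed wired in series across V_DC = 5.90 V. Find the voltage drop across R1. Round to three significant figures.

V ≈ 1.49 V

Total series resistance ΣR = 28.9 + 10.4 + 21.0 + 53.8 = 114.1 kΩ.
Voltage divider: V = V_DC · (28.90 / 114.1) = 5.90 × 0.2533 = 1.494 V.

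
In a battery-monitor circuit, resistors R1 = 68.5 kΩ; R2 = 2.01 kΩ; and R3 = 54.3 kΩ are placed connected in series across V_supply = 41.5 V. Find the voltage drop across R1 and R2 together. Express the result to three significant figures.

V ≈ 23.4 V

Series total: ΣR = 68.5 + 2.01 + 54.3 = 124.8 kΩ.
R_{R1..R2} = 68.5 + 2.01 = 70.51 kΩ.
V = V_supply · R/ΣR = 41.5 × 0.5649 = 23.44 V.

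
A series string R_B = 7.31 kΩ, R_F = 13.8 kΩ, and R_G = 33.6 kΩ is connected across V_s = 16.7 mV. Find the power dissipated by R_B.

P ≈ 0.681 nW

The common current is I = 16.7/54.71 = 0.3052 µA.
V(R_B) = I·R = 2.231 mV; P = V·I = 2.231 × 0.3052 = 0.6811 nW.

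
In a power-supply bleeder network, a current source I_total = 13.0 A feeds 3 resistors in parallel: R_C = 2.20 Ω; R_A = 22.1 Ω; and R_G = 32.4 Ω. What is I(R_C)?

I ≈ 11.1 A

Total conductance ΣG = 1/2.20 + 1/22.1 + 1/32.4 = 0.5307 (units of 1/Ω).
By the current-divider rule, I = I_total · G_k/ΣG = 13.0 × 0.8566 = 11.14 A.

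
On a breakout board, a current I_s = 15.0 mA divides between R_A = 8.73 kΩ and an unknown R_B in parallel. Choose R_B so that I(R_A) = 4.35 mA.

In a two-way split, I_A/I_s = R_B/(R_A + R_B).
4.35/15.0 = R_B/(R_A + R_B) → R_B = R_A · (0.2900)/(1 − 0.2900) = 8.73 × 0.4085 = 3.566 kΩ.

R_B ≈ 3.57 kΩ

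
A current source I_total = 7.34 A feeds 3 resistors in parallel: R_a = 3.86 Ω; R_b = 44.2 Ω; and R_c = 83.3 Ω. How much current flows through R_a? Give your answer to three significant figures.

I ≈ 6.47 A

Total conductance ΣG = 1/3.86 + 1/44.2 + 1/83.3 = 0.2937 (units of 1/Ω).
Current divider: I(R_a) = I_total · G_k/ΣG = 7.34 × (0.2591/0.2937) = 7.34 × 0.8821 = 6.475 A.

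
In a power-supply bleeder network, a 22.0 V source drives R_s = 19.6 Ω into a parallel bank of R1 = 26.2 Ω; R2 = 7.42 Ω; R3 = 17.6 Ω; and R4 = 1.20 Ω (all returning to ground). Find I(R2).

Equivalent of the parallel group: R_p = 0.9407 Ω.
V_A by voltage divider: V_A = 22.0 × 0.9407/(19.6 + 0.9407) = 1.007 V.
Branch current I = V_A/R2 = 1.007/7.42 = 0.1358 A.

I ≈ 0.136 A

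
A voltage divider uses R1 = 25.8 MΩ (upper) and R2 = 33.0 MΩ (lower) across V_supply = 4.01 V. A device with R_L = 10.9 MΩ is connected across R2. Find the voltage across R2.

R2 ‖ R_L = (33.0 × 10.9)/(33.0 + 10.9) = 8.194 MΩ.
Now apply the divider: V_out = 4.01 × 0.2410 = 0.9665 V.
(Unloaded it would be 2.25 V; the load pulls it down.)

V_out ≈ 0.967 V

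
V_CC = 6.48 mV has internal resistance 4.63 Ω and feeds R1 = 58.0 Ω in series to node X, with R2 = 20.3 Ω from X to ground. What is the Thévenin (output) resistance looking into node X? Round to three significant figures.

R1' = 4.63 + 58.0 = 62.63 Ω (source resistance + R1).
Looking into X with the source shorted: R_th = R1'·R2/(R1'+R2) = 62.63 × 20.3/82.93 = 15.33 Ω.

R_th ≈ 15.3 Ω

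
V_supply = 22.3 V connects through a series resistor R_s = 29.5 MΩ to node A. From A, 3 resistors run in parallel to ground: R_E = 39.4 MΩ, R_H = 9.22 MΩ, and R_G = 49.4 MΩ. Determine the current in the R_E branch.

Equivalent of the parallel group: R_p = 6.490 MΩ.
V_A by voltage divider: V_A = 22.3 × 6.490/(29.5 + 6.490) = 4.021 V.
Branch current I = V_A/R_E = 4.021/39.4 = 0.1021 µA.

I ≈ 0.102 µA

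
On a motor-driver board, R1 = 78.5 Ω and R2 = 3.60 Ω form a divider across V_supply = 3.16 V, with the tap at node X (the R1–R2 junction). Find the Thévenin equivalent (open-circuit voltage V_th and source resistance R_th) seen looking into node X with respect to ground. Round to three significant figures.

V_th ≈ 0.139 V, R_th ≈ 3.44 Ω

Open-circuit (no load on X): V_th = V_supply · R2/(R1 + R2) = 3.16 × 3.60/(78.50 + 3.60) = 0.1386 V.
Looking into X with the source shorted: R_th = R1·R2/(R1+R2) = 78.50 × 3.60/82.10 = 3.442 Ω.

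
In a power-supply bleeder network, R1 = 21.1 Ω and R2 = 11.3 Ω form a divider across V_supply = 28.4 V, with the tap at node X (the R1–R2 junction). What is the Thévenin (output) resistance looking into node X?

With V_supply suppressed (replaced by a short), R_th = R1 ‖ R2 = (21.10 × 11.3)/(21.10 + 11.3) = 7.359 Ω.

R_th ≈ 7.36 Ω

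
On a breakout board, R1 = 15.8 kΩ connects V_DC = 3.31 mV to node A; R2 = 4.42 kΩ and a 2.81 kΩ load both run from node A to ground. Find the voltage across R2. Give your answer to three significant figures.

V_out ≈ 0.325 mV

R2 ‖ R_L = (4.42 × 2.81)/(4.42 + 2.81) = 1.718 kΩ.
Voltage divider with the loaded lower leg: V_out = 3.31 × 1.718/(15.8 + 1.718) = 3.31 × 0.09806 = 0.3246 mV.
(Unloaded it would be 0.724 mV; the load pulls it down.)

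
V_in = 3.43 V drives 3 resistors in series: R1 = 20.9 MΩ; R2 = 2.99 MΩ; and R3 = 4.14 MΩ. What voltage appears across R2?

V ≈ 0.366 V

Total series resistance ΣR = 20.9 + 2.99 + 4.14 = 28.03 MΩ.
Voltage divider: V = V_in · (2.990 / 28.03) = 3.43 × 0.1067 = 0.3659 V.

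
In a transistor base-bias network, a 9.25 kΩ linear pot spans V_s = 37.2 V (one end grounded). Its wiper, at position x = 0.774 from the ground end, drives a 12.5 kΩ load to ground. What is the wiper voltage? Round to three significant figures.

V_out ≈ 25.5 V

The pot divides into 2.090 kΩ above the wiper and 7.160 kΩ below.
R_L loads the lower segment: effective lower R = 4.552 kΩ.
V_out = 37.2 × 4.552/(2.090 + 4.552) = 25.49 V.
(Unloaded: V_out = x·V_s = 28.8 V.)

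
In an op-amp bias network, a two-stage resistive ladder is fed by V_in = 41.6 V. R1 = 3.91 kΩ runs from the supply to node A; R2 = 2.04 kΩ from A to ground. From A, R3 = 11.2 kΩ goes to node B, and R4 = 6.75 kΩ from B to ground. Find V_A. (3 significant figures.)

Node A sees R2 in parallel with the series input of stage 2, R3 + R4 = 17.95 kΩ.
R2 ‖ (R3+R4) = 1.832 kΩ.
First divider: V_A = V_in · 1.832/(3.91 + 1.832) = 13.27 V.

V_A ≈ 13.3 V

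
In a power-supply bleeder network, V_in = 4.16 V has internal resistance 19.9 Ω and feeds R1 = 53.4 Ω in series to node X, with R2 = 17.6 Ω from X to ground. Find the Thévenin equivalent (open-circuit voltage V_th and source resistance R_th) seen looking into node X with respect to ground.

V_th ≈ 0.805 V, R_th ≈ 14.2 Ω

R1' = 19.9 + 53.4 = 73.30 Ω (source resistance + R1).
With X open, the divider is unloaded: V_th = 4.16 × 17.6/90.90 = 0.8055 V.
With V_in suppressed (replaced by a short), R_th = R1' ‖ R2 = (73.30 × 17.6)/(73.30 + 17.6) = 14.19 Ω.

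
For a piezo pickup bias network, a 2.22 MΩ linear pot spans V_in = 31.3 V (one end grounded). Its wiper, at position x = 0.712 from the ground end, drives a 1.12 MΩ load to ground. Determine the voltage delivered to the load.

V_out ≈ 15.8 V

The pot divides into 0.6394 MΩ above the wiper and 1.581 MΩ below.
(x·R_p) ‖ R_L = 0.6555 MΩ.
V_out = 31.3 × 0.6555/(0.6394 + 0.6555) = 15.85 V.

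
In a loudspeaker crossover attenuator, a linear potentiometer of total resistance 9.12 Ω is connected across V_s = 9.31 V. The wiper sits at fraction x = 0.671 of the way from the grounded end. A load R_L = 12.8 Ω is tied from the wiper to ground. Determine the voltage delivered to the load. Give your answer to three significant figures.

Lower segment x·R_p = 6.120 Ω; upper segment (1−x)·R_p = 3.000 Ω.
Lower segment in parallel with the load: 6.120 ‖ 12.8 = 4.140 Ω.
V_out = 9.31 × 4.140/(3.000 + 4.140) = 5.398 V.
(Unloaded: V_out = x·V_s = 6.25 V.)

V_out ≈ 5.40 V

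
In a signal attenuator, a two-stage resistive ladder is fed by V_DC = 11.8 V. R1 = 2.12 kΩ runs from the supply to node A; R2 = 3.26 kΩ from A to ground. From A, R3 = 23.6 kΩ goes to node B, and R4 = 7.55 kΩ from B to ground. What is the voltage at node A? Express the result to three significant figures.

The second stage (R3 + R4 = 31.15 kΩ) loads node A in parallel with R2.
Effective lower resistance at A: R2 ‖ 31.15 = 2.951 kΩ.
So V_A = 11.8 × 0.5819 = 6.867 V.

V_A ≈ 6.87 V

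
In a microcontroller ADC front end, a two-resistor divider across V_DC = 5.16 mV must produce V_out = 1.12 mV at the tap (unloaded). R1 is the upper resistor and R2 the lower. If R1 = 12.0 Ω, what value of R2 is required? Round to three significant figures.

R2 ≈ 3.33 Ω

The divider ratio is R2/(R1+R2) = 1.12/5.16 = 0.2171.
R2 = R1 · 0.2171/(1 − 0.2171) = 3.327 Ω.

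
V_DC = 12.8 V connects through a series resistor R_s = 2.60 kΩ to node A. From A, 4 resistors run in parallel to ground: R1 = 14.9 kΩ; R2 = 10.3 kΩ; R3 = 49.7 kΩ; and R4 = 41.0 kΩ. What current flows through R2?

I ≈ 0.806 mA

Parallel bank: R_p = 1/(1/14.9 + 1/10.3 + 1/49.7 + 1/41.0) = 4.791 kΩ.
V_A by voltage divider: V_A = 12.8 × 4.791/(2.60 + 4.791) = 8.297 V.
Branch current I = V_A/R2 = 8.297/10.3 = 0.8056 mA.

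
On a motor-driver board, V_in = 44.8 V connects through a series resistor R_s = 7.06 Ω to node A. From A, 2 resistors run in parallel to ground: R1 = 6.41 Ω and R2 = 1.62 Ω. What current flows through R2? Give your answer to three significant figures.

I ≈ 4.28 A

Combine the parallel branches: R_p = (1/6.41 + 1/1.62)⁻¹ = 1.293 Ω.
V_A by voltage divider: V_A = 44.8 × 1.293/(7.06 + 1.293) = 6.936 V.
Branch current I = V_A/R2 = 6.936/1.62 = 4.281 A.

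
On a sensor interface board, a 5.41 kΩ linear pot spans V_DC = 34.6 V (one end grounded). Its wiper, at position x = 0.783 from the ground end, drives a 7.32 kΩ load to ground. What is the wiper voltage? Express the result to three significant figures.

V_out ≈ 24.1 V

Lower segment x·R_p = 4.236 kΩ; upper segment (1−x)·R_p = 1.174 kΩ.
Lower segment in parallel with the load: 4.236 ‖ 7.32 = 2.683 kΩ.
V_out = 34.6 × 2.683/(1.174 + 2.683) = 24.07 V.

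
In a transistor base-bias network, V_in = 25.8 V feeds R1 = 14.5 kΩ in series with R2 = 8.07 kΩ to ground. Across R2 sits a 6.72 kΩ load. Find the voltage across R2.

R2 ‖ R_L = (8.07 × 6.72)/(8.07 + 6.72) = 3.667 kΩ.
Voltage divider with the loaded lower leg: V_out = 25.8 × 3.667/(14.5 + 3.667) = 25.8 × 0.2018 = 5.207 V.
(Unloaded it would be 9.22 V; the load pulls it down.)

V_out ≈ 5.21 V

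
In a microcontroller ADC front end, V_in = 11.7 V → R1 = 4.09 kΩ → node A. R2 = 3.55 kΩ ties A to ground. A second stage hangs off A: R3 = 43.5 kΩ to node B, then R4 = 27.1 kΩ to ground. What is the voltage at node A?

V_A ≈ 5.29 V

Node A sees R2 in parallel with the series input of stage 2, R3 + R4 = 70.60 kΩ.
R2 ‖ (R3+R4) = 3.380 kΩ.
First divider: V_A = V_in · 3.380/(4.09 + 3.380) = 5.294 V.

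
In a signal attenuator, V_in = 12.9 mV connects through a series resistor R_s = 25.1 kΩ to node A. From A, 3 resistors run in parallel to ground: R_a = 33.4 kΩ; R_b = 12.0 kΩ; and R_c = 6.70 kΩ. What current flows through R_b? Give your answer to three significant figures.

I ≈ 0.142 µA

Combine the parallel branches: R_p = (1/33.4 + 1/12.0 + 1/6.70)⁻¹ = 3.809 kΩ.
Node voltage V_A = V_in · R_p/(R_s + R_p) = 12.9 × 0.1318 = 1.700 mV.
I(R_b) = V_A / R_b = 1.700/12.0 = 0.1416 µA.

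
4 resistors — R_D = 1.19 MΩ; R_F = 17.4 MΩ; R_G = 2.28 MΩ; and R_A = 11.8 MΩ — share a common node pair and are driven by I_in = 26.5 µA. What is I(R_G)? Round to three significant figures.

I ≈ 8.18 µA

ΣG = 1/1.19 + 1/17.4 + 1/2.28 + 1/11.8 = 1.421.
By the current-divider rule, I = I_in · G_k/ΣG = 26.5 × 0.3086 = 8.178 µA.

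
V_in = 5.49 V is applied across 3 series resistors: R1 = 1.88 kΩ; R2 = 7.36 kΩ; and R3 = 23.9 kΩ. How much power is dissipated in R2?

P ≈ 0.202 mW

The common current is I = 5.49/33.14 = 0.1657 mA.
V(R2) = I·R = 1.219 V; P = V·I = 1.219 × 0.1657 = 0.2020 mW.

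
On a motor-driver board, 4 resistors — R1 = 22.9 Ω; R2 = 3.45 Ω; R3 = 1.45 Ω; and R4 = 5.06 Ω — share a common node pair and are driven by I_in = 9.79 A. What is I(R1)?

ΣG = 1/22.9 + 1/3.45 + 1/1.45 + 1/5.06 = 1.221.
R1 takes the fraction G_k/ΣG = 0.04367/1.221 = 0.03577, so I = 9.79 × 0.03577 = 0.3502 A.

I ≈ 0.350 A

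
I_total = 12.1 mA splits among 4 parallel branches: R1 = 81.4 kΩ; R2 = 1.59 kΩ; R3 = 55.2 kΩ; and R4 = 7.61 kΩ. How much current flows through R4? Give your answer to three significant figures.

Total conductance ΣG = 1/81.4 + 1/1.59 + 1/55.2 + 1/7.61 = 0.7907 (units of 1/kΩ).
By the current-divider rule, I = I_total · G_k/ΣG = 12.1 × 0.1662 = 2.011 mA.

I ≈ 2.01 mA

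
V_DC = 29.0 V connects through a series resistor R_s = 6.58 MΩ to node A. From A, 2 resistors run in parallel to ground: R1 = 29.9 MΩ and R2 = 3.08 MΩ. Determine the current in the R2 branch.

I ≈ 2.81 µA

Parallel bank: R_p = 1/(1/29.9 + 1/3.08) = 2.792 MΩ.
V_A = 29.0 × 2.792/9.372 = 8.640 V.
Branch current I = V_A/R2 = 8.640/3.08 = 2.805 µA.
(Check via current divider: I_total = 3.094 µA; share G_k/ΣG = 0.9066 → same result.)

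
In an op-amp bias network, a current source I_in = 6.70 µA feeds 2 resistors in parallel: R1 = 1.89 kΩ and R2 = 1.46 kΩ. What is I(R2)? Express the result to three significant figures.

For two parallel branches, I_k = I_in · (other R)/(sum of R).
So I = 6.70 × 1.89/3.350 = 3.780 µA.

I ≈ 3.78 µA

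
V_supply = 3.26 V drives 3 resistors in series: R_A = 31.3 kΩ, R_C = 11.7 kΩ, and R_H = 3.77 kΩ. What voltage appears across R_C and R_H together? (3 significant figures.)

Series total: ΣR = 31.3 + 11.7 + 3.77 = 46.77 kΩ.
R_{R_C..R_H} = 11.7 + 3.77 = 15.47 kΩ.
V = V_supply · R/ΣR = 3.26 × 0.3308 = 1.078 V.

V ≈ 1.08 V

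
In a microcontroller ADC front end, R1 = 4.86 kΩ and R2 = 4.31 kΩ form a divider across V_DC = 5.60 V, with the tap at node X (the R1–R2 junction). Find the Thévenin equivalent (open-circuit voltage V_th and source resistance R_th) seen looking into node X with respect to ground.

Open-circuit (no load on X): V_th = V_DC · R2/(R1 + R2) = 5.60 × 4.31/(4.860 + 4.31) = 2.632 V.
Looking into X with the source shorted: R_th = R1·R2/(R1+R2) = 4.860 × 4.31/9.170 = 2.284 kΩ.

V_th ≈ 2.63 V, R_th ≈ 2.28 kΩ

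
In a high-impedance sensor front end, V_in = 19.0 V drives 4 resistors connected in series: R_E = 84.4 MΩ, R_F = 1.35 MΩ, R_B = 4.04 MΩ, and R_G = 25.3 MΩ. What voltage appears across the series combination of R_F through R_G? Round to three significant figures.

V ≈ 5.07 V

Total series resistance ΣR = 84.4 + 1.35 + 4.04 + 25.3 = 115.1 MΩ.
R_{R_F..R_G} = 1.35 + 4.04 + 25.3 = 30.69 MΩ.
By the voltage-divider rule, V = 19.0 × 30.69/115.1 = 5.067 V.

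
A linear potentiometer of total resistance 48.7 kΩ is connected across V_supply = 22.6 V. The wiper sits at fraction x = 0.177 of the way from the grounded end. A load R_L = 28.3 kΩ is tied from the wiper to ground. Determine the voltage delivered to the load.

V_out ≈ 3.20 V

The pot divides into 40.08 kΩ above the wiper and 8.620 kΩ below.
Lower segment in parallel with the load: 8.620 ‖ 28.3 = 6.607 kΩ.
V_out = 22.6 × 6.607/(40.08 + 6.607) = 3.198 V.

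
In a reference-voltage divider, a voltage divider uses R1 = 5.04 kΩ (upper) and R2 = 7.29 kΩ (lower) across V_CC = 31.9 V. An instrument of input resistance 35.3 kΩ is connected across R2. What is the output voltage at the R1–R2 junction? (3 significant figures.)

The load sits in parallel with R2, giving an effective lower resistance R2' = R2·R_L/(R2+R_L) = 6.042 kΩ.
Voltage divider with the loaded lower leg: V_out = 31.9 × 6.042/(5.04 + 6.042) = 31.9 × 0.5452 = 17.39 V.

V_out ≈ 17.4 V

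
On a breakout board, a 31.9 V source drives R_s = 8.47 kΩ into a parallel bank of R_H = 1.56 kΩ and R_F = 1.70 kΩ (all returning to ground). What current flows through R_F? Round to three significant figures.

Combine the parallel branches: R_p = (1/1.56 + 1/1.70)⁻¹ = 0.8135 kΩ.
V_A by voltage divider: V_A = 31.9 × 0.8135/(8.47 + 0.8135) = 2.795 V.
Branch current I = V_A/R_F = 2.795/1.70 = 1.644 mA.

I ≈ 1.64 mA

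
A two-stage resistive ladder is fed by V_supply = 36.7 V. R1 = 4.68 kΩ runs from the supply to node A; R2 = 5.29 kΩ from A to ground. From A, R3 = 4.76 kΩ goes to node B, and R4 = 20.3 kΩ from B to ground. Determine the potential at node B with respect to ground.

V_B ≈ 14.4 V

Node A sees R2 in parallel with the series input of stage 2, R3 + R4 = 25.06 kΩ.
R2 ‖ (R3+R4) = 4.368 kΩ.
So V_A = 36.7 × 0.4828 = 17.72 V.
V_B = V_A × 0.8101 = 14.35 V.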